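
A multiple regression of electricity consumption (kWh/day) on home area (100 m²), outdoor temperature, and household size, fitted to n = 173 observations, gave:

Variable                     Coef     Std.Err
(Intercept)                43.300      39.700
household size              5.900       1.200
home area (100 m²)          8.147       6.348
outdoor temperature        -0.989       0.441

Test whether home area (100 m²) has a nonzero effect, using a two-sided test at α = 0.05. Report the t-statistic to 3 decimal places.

t = 1.283

Read off: b = 8.147, SE = 6.348 for home area (100 m²).
H₀: β₁ = 0 vs H₁: β₁ ≠ 0.
t = 8.147 / 6.348 = 1.283.
df = n − k − 1 = 173 − 3 − 1 = 169.
Two-sided p ≈ 0.2011, which is ≥ 0.05, so fail to reject H₀.
The data do not give significant evidence of an association between home area (100 m²) and electricity consumption, after adjusting for the other predictors.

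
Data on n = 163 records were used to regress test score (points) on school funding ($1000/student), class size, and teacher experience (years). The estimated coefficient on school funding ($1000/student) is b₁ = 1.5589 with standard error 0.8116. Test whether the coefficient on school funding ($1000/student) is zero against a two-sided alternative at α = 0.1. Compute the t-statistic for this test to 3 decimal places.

H₀: β₁ = 0 vs H₁: β₁ ≠ 0.
t = (b₁ − β₁⁰)/SE = 1.5589 / 0.8116 = 1.921.
df = n − k − 1 = 163 − 3 − 1 = 159.
Two-sided p ≈ 0.0565, which is < 0.1, so reject H₀.
There is evidence that school funding ($1000/student) is associated with test score, holding the other predictors fixed.

t = 1.921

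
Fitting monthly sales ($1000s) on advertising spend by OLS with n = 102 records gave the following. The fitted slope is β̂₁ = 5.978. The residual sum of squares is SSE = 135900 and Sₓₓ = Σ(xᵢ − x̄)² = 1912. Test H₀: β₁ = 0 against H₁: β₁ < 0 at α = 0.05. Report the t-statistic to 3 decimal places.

MSE = SSE/(n − 2) = 135900/100 = 1359.
SE(β̂₁) = √(MSE/Sₓₓ) = √(1359/1912) = 0.843074.
t = 5.978 / 0.843074 = 7.091.
df = n − 2 = 100.
One-sided p ≈ 1.0000, which is ≥ 0.05, so fail to reject H₀.
The data do not give significant evidence that the true slope on advertising spend is negative.

t = 7.091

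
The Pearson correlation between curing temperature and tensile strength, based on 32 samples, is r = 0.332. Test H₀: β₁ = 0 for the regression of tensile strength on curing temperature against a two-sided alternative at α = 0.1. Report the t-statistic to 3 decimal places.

t = r·√(n − 2)/√(1 − r²) = 0.332·√30/√0.889776 = 1.928.
df = n − 2 = 30.
Two-sided p ≈ 0.0634, which is < 0.1, so reject H₀.
There is evidence of a linear association between curing temperature and tensile strength.

t = 1.928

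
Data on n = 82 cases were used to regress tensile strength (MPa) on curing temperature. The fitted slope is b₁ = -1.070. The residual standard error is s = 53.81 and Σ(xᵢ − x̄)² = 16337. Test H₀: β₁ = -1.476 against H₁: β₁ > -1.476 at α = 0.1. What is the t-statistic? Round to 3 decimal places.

SE(b₁) = s/√Sₓₓ = 53.81/√16337 = 0.420995.
t = (-1.070 − (-1.476)) / 0.420995 = 0.964.
df = n − 2 = 80.
One-sided p ≈ 0.1689, which is ≥ 0.1, so fail to reject H₀.
The data do not give significant evidence that the true slope on curing temperature exceeds -1.476 MPa per unit.

t = 0.964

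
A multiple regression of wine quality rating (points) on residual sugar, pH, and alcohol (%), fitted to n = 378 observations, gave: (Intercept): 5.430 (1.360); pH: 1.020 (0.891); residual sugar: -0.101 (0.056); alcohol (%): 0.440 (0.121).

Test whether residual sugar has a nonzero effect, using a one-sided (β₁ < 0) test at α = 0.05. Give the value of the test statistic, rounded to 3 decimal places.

Read off: b = -0.101, SE = 0.056 for residual sugar.
H₀: β₁ = 0 vs H₁: β₁ < 0.
t = -0.101 / 0.056 = -1.804.
df = n − k − 1 = 378 − 3 − 1 = 374.
One-sided p ≈ 0.0361, which is < 0.05, so reject H₀.
There is evidence that the true slope on residual sugar is negative, holding the other predictors fixed.

t = -1.804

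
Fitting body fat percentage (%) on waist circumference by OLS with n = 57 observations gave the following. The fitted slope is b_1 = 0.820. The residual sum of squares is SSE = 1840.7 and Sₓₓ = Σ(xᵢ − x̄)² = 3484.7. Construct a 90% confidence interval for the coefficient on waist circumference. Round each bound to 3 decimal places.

MSE = SSE/(n − 2) = 1840.7/55 = 33.4673.
SE(b_1) = √(MSE/Sₓₓ) = √(33.4673/3484.7) = 0.0980003.
df = n − 2 = 55.
t* = t_{0.05, 55} = 1.673034.
Margin = t* × SE = 1.673034 × 0.0980003 = 0.16396.
CI: 0.820 ± 0.16396 → (0.656, 0.984).
With 90% confidence, each one-unit increase in waist circumference is associated with a change of between 0.656 and 0.984 % in body fat percentage.

(0.656, 0.984)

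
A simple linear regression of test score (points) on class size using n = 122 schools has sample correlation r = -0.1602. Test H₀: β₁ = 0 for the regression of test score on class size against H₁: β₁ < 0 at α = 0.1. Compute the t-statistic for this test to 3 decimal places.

t = -1.778

t = r·√(n − 2)/√(1 − r²) = -0.1602·√120/√0.974336 = -1.778.
df = n − 2 = 120.
One-sided p ≈ 0.0390, which is < 0.1, so reject H₀.
There is evidence of a linear association between class size and test score.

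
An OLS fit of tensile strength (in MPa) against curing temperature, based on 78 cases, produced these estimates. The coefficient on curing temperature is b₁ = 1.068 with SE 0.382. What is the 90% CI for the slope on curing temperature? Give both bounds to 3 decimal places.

df = n − 2 = 78 − 2 = 76.
t* = t_{0.05, 76} = 1.665151.
Margin = t* × SE = 1.665151 × 0.382 = 0.63609.
CI: 1.068 ± 0.63609 → (0.432, 1.704).
With 90% confidence, each one-unit increase in curing temperature is associated with a change of between 0.432 and 1.704 MPa in tensile strength.

(0.432, 1.704)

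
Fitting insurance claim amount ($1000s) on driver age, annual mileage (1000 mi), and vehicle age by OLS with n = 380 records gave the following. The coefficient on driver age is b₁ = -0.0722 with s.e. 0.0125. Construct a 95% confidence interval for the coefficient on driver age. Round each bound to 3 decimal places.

df = n − k − 1 = 380 − 3 − 1 = 376.
t* = t_{0.025, 376} = 1.966293.
Margin = t* × SE = 1.966293 × 0.0125 = 0.02458.
CI: -0.0722 ± 0.02458 → (-0.097, -0.048).
With 95% confidence, each one-unit increase in driver age is associated with a change of between -0.097 and -0.048 $1000s in insurance claim amount, holding the other predictors fixed.

(-0.097, -0.048)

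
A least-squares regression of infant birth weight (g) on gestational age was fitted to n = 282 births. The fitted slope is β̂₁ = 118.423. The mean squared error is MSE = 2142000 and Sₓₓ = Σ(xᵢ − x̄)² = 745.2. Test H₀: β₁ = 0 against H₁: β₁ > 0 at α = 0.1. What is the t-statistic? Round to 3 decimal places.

SE(β̂₁) = √(MSE/Sₓₓ) = √(2.142e+06/745.2) = 53.6134.
t = 118.423 / 53.6134 = 2.209.
df = n − 2 = 280.
One-sided p ≈ 0.0140, which is < 0.1, so reject H₀.
There is evidence that the true slope on gestational age is positive.

t = 2.209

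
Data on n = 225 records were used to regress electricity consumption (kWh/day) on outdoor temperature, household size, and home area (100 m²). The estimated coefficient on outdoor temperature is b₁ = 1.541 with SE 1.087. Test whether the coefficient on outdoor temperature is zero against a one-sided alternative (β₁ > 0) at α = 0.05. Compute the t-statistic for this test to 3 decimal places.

t = 1.418

H₀: β₁ = 0 vs H₁: β₁ > 0.
t = (b₁ − β₁⁰)/SE = 1.541 / 1.087 = 1.418.
df = n − k − 1 = 225 − 3 − 1 = 221.
One-sided p ≈ 0.0788, which is ≥ 0.05, so fail to reject H₀.
The data do not give significant evidence that the true slope on outdoor temperature is positive, holding the other predictors fixed.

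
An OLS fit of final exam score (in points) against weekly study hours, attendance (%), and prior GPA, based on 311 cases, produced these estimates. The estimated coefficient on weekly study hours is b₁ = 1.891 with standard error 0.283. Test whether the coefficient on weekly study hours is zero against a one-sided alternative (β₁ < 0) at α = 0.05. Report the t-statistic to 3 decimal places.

H₀: β₁ = 0 vs H₁: β₁ < 0.
t = (b₁ − β₁⁰)/SE = 1.891 / 0.283 = 6.682.
df = n − k − 1 = 311 − 3 − 1 = 307.
One-sided p ≈ 1.0000, which is ≥ 0.05, so fail to reject H₀.
The data do not give significant evidence that the true slope on weekly study hours is negative, holding the other predictors fixed.

t = 6.682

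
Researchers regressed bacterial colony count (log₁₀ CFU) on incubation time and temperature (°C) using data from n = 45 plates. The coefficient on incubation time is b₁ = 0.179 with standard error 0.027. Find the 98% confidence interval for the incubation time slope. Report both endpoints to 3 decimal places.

df = n − k − 1 = 45 − 2 − 1 = 42.
t* = t_{0.01, 42} = 2.41847.
Margin = t* × SE = 2.41847 × 0.027 = 0.06530.
CI: 0.179 ± 0.06530 → (0.114, 0.244).
With 98% confidence, each one-unit increase in incubation time is associated with a change of between 0.114 and 0.244 log₁₀ CFU in bacterial colony count, holding the other predictors fixed.

(0.114, 0.244)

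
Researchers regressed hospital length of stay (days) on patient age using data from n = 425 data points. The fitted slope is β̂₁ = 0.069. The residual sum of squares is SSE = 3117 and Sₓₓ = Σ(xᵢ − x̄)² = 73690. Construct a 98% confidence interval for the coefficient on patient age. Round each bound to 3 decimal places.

(0.046, 0.092)

MSE = SSE/(n − 2) = 3117/423 = 7.36879.
SE(β̂₁) = √(MSE/Sₓₓ) = √(7.36879/73690) = 0.00999986.
df = n − 2 = 423.
t* = t_{0.01, 423} = 2.335196.
Margin = t* × SE = 2.335196 × 0.00999986 = 0.02335.
CI: 0.069 ± 0.02335 → (0.046, 0.092).
With 98% confidence, each one-unit increase in patient age is associated with a change of between 0.046 and 0.092 days in hospital length of stay.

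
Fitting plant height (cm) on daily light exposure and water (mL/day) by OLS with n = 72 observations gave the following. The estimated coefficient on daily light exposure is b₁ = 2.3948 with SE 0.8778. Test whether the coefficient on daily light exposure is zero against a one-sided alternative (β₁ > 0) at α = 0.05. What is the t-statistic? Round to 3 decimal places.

H₀: β₁ = 0 vs H₁: β₁ > 0.
t = (b₁ − β₁⁰)/SE = 2.3948 / 0.8778 = 2.728.
df = n − k − 1 = 72 − 2 − 1 = 69.
One-sided p ≈ 0.0040, which is < 0.05, so reject H₀.
There is evidence that the true slope on daily light exposure is positive, holding the other predictors fixed.

t = 2.728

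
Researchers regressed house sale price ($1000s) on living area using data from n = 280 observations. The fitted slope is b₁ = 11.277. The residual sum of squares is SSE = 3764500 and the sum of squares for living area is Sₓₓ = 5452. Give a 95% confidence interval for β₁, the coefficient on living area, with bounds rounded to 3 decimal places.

(8.175, 14.379)

MSE = SSE/(n − 2) = 3764500/278 = 13541.4.
SE(b₁) = √(MSE/Sₓₓ) = √(13541.4/5452) = 1.57599.
df = n − 2 = 278.
t* = t_{0.025, 278} = 1.968534.
Margin = t* × SE = 1.968534 × 1.57599 = 3.10239.
CI: 11.277 ± 3.10239 → (8.175, 14.379).
With 95% confidence, each one-unit increase in living area is associated with a change of between 8.175 and 14.379 $1000s in house sale price.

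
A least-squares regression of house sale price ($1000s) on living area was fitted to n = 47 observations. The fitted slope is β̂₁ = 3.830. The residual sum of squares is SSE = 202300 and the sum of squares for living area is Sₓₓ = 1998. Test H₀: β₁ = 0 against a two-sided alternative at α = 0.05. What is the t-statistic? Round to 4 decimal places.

MSE = SSE/(n − 2) = 202300/45 = 4495.56.
SE(β̂₁) = √(MSE/Sₓₓ) = √(4495.56/1998) = 1.50001.
t = 3.830 / 1.50001 = 2.5533.
df = n − 2 = 45.
Two-sided p ≈ 0.0141, which is < 0.05, so reject H₀.
There is evidence that living area is associated with house sale price.

t = 2.5533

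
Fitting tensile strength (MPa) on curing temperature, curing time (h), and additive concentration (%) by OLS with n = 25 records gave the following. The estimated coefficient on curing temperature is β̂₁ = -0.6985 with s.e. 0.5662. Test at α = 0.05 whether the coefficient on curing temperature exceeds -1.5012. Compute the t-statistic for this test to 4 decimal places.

H₀: β₁ = -1.5012 vs H₁: β₁ > -1.5012.
t = (β̂₁ − β₁⁰)/SE = (-0.6985 − (-1.5012)) / 0.5662 = 1.4177.
df = n − k − 1 = 25 − 3 − 1 = 21.
One-sided p ≈ 0.0855, which is ≥ 0.05, so fail to reject H₀.
The data do not give significant evidence that the true slope on curing temperature exceeds -1.5012 MPa per unit, holding the other predictors fixed.

t = 1.4177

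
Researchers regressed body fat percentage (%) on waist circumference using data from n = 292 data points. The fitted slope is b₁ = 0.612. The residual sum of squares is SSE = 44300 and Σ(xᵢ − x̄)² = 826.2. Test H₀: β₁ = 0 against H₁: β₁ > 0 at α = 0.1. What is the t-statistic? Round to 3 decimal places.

t = 1.423

MSE = SSE/(n − 2) = 44300/290 = 152.759.
SE(b₁) = √(MSE/Sₓₓ) = √(152.759/826.2) = 0.429992.
t = 0.612 / 0.429992 = 1.423.
df = n − 2 = 290.
One-sided p ≈ 0.0779, which is < 0.1, so reject H₀.
There is evidence that the true slope on waist circumference is positive.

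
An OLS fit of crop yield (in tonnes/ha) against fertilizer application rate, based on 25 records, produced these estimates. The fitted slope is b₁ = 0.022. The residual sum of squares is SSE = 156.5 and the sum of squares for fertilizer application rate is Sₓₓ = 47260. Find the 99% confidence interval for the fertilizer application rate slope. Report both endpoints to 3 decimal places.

(-0.012, 0.056)

MSE = SSE/(n − 2) = 156.5/23 = 6.80435.
SE(b₁) = √(MSE/Sₓₓ) = √(6.80435/47260) = 0.011999.
df = n − 2 = 23.
t* = t_{0.005, 23} = 2.807336.
Margin = t* × SE = 2.807336 × 0.011999 = 0.03369.
CI: 0.022 ± 0.03369 → (-0.012, 0.056).
With 99% confidence, each one-unit increase in fertilizer application rate is associated with a change of between -0.012 and 0.056 tonnes/ha in crop yield.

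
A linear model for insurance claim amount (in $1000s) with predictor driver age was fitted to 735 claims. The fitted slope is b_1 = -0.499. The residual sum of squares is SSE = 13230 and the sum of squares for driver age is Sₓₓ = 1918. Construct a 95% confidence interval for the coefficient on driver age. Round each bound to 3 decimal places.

(-0.689, -0.309)

MSE = SSE/(n − 2) = 13230/733 = 18.0491.
SE(b_1) = √(MSE/Sₓₓ) = √(18.0491/1918) = 0.0970071.
df = n − 2 = 733.
t* = t_{0.025, 733} = 1.963206.
Margin = t* × SE = 1.963206 × 0.0970071 = 0.19044.
CI: -0.499 ± 0.19044 → (-0.689, -0.309).
With 95% confidence, each one-unit increase in driver age is associated with a change of between -0.689 and -0.309 $1000s in insurance claim amount.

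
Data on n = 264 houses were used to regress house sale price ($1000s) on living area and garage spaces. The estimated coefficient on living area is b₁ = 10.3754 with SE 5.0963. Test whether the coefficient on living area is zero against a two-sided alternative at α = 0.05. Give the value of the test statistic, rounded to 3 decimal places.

H₀: β₁ = 0 vs H₁: β₁ ≠ 0.
t = (b₁ − β₁⁰)/SE = 10.3754 / 5.0963 = 2.036.
df = n − k − 1 = 264 − 2 − 1 = 261.
Two-sided p ≈ 0.0428, which is < 0.05, so reject H₀.
There is evidence that living area is associated with house sale price, holding the other predictors fixed.

t = 2.036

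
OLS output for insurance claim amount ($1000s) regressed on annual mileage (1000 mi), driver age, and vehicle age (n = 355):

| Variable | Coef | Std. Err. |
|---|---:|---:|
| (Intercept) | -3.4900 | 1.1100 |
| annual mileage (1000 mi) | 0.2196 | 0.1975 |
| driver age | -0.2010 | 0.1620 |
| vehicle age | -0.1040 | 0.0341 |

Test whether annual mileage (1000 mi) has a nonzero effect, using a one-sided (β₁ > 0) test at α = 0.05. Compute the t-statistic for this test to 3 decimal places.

Read off: b = 0.2196, SE = 0.1975 for annual mileage (1000 mi).
H₀: β₁ = 0 vs H₁: β₁ > 0.
t = 0.2196 / 0.1975 = 1.112.
df = n − k − 1 = 355 − 3 − 1 = 351.
One-sided p ≈ 0.1335, which is ≥ 0.05, so fail to reject H₀.
The data do not give significant evidence that the true slope on annual mileage (1000 mi) is positive, holding the other predictors fixed.

t = 1.112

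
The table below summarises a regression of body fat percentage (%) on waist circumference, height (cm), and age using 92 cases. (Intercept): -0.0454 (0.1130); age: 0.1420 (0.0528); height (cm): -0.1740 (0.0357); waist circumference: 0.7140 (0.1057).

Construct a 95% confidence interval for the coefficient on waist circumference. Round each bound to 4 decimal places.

(0.5039, 0.9241)

Read off: b = 0.7140, SE = 0.1057 for waist circumference.
df = n − k − 1 = 92 − 3 − 1 = 88.
t* = t_{0.025, 88} = 1.98729.
Margin = t* × SE = 1.98729 × 0.1057 = 0.210057.
CI: 0.7140 ± 0.210057 → (0.5039, 0.9241).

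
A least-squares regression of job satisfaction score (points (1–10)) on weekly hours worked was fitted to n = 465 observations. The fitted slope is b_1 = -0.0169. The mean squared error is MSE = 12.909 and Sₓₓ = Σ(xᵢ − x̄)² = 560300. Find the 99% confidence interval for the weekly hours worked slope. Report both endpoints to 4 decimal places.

SE(b_1) = √(MSE/Sₓₓ) = √(12.909/560300) = 0.00479994.
df = n − 2 = 463.
t* = t_{0.005, 463} = 2.58649.
Margin = t* × SE = 2.58649 × 0.00479994 = 0.012415.
CI: -0.0169 ± 0.012415 → (-0.0293, -0.0045).
With 99% confidence, each one-unit increase in weekly hours worked is associated with a change of between -0.0293 and -0.0045 points (1–10) in job satisfaction score.

(-0.0293, -0.0045)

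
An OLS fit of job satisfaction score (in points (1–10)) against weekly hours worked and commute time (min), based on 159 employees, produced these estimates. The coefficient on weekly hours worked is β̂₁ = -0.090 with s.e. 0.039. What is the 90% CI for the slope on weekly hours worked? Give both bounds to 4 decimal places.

df = n − k − 1 = 159 − 2 − 1 = 156.
t* = t_{0.05, 156} = 1.65468.
Margin = t* × SE = 1.65468 × 0.039 = 0.064533.
CI: -0.090 ± 0.064533 → (-0.1545, -0.0255).
With 90% confidence, each one-unit increase in weekly hours worked is associated with a change of between -0.1545 and -0.0255 points (1–10) in job satisfaction score, holding the other predictors fixed.

(-0.1545, -0.0255)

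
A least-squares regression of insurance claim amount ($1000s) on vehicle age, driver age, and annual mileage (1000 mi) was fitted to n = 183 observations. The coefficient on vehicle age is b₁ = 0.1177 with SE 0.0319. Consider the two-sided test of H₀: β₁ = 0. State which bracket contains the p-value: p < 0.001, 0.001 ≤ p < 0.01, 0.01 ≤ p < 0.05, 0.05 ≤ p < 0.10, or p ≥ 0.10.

p < 0.001

t = 0.1177 / 0.0319 = 3.690.
df = n − k − 1 = 183 − 3 − 1 = 179.
Two-sided p = 2·P(T_{179} > |t|) ≈ 0.0003.
So p < 0.001.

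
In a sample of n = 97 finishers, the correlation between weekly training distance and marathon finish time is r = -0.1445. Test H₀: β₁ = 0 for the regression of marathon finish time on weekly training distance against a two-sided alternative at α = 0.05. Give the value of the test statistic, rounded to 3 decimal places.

t = -1.423

t = r·√(n − 2)/√(1 − r²) = -0.1445·√95/√0.97912 = -1.423.
df = n − 2 = 95.
Two-sided p ≈ 0.1579, which is ≥ 0.05, so fail to reject H₀.
The data do not give significant evidence of a linear association between weekly training distance and marathon finish time.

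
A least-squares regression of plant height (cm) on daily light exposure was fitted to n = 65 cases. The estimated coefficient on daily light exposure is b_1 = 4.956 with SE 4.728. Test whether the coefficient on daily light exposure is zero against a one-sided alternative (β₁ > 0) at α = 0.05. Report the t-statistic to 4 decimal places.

H₀: β₁ = 0 vs H₁: β₁ > 0.
t = (b_1 − β₁⁰)/SE = 4.956 / 4.728 = 1.0482.
df = n − 2 = 65 − 2 = 63.
One-sided p ≈ 0.1493, which is ≥ 0.05, so fail to reject H₀.
The data do not give significant evidence that the true slope on daily light exposure is positive.

t = 1.0482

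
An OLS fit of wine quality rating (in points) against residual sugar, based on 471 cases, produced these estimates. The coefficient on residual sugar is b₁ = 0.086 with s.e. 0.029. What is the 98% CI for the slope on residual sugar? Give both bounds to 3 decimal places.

df = n − 2 = 471 − 2 = 469.
t* = t_{0.01, 469} = 2.334325.
Margin = t* × SE = 2.334325 × 0.029 = 0.06770.
CI: 0.086 ± 0.06770 → (0.018, 0.154).
With 98% confidence, each one-unit increase in residual sugar is associated with a change of between 0.018 and 0.154 points in wine quality rating.

(0.018, 0.154)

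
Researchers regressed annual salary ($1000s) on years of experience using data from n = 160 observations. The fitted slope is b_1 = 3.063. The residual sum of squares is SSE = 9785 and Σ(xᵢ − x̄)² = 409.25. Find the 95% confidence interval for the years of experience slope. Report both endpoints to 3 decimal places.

(2.295, 3.831)

MSE = SSE/(n − 2) = 9785/158 = 61.9304.
SE(b_1) = √(MSE/Sₓₓ) = √(61.9304/409.25) = 0.389007.
df = n − 2 = 158.
t* = t_{0.025, 158} = 1.975092.
Margin = t* × SE = 1.975092 × 0.389007 = 0.76832.
CI: 3.063 ± 0.76832 → (2.295, 3.831).
With 95% confidence, each one-unit increase in years of experience is associated with a change of between 2.295 and 3.831 $1000s in annual salary.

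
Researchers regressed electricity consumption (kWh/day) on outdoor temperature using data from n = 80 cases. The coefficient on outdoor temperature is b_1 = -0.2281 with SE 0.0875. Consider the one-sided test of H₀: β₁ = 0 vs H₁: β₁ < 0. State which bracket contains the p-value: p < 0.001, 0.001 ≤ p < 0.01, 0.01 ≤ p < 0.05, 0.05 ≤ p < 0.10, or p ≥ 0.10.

t = -0.2281 / 0.0875 = -2.607.
df = n − 2 = 80 − 2 = 78.
One-sided p = P(T_{78} < t) ≈ 0.0055.
So 0.001 ≤ p < 0.01.

0.001 ≤ p < 0.01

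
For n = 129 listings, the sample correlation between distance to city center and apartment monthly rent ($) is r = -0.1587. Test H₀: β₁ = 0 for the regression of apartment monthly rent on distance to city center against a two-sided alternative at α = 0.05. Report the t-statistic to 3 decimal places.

t = -1.811

t = r·√(n − 2)/√(1 − r²) = -0.1587·√127/√0.974814 = -1.811.
df = n − 2 = 127.
Two-sided p ≈ 0.0724, which is ≥ 0.05, so fail to reject H₀.
The data do not give significant evidence of a linear association between distance to city center and apartment monthly rent.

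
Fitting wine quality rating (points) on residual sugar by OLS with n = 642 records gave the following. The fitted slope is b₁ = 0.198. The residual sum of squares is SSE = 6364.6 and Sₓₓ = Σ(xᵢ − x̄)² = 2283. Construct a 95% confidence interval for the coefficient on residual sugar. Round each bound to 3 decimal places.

(0.068, 0.328)

MSE = SSE/(n − 2) = 6364.6/640 = 9.94469.
SE(b₁) = √(MSE/Sₓₓ) = √(9.94469/2283) = 0.0659998.
df = n − 2 = 640.
t* = t_{0.025, 640} = 1.963678.
Margin = t* × SE = 1.963678 × 0.0659998 = 0.12960.
CI: 0.198 ± 0.12960 → (0.068, 0.328).
With 95% confidence, each one-unit increase in residual sugar is associated with a change of between 0.068 and 0.328 points in wine quality rating.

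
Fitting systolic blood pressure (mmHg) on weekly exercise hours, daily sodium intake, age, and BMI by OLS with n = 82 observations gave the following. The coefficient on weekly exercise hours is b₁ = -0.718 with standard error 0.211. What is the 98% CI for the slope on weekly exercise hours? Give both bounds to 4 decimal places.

(-1.2193, -0.2167)

df = n − k − 1 = 82 − 4 − 1 = 77.
t* = t_{0.01, 77} = 2.375757.
Margin = t* × SE = 2.375757 × 0.211 = 0.501285.
CI: -0.718 ± 0.501285 → (-1.2193, -0.2167).
With 98% confidence, each one-unit increase in weekly exercise hours is associated with a change of between -1.2193 and -0.2167 mmHg in systolic blood pressure, holding the other predictors fixed.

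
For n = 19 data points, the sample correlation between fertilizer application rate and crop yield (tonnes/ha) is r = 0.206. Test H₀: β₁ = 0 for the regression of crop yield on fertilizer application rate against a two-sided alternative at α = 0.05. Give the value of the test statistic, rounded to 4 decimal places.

t = r·√(n − 2)/√(1 − r²) = 0.206·√17/√0.957564 = 0.8680.
df = n − 2 = 17.
Two-sided p ≈ 0.3975, which is ≥ 0.05, so fail to reject H₀.
The data do not give significant evidence of a linear association between fertilizer application rate and crop yield.

t = 0.8680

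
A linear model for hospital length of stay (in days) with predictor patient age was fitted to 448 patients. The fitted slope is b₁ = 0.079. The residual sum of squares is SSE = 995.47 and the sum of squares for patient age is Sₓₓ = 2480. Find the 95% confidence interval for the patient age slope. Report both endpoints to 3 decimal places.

(0.020, 0.138)

MSE = SSE/(n − 2) = 995.47/446 = 2.232.
SE(b₁) = √(MSE/Sₓₓ) = √(2.232/2480) = 0.03.
df = n − 2 = 446.
t* = t_{0.025, 446} = 1.965297.
Margin = t* × SE = 1.965297 × 0.03 = 0.05896.
CI: 0.079 ± 0.05896 → (0.020, 0.138).
With 95% confidence, each one-unit increase in patient age is associated with a change of between 0.020 and 0.138 days in hospital length of stay.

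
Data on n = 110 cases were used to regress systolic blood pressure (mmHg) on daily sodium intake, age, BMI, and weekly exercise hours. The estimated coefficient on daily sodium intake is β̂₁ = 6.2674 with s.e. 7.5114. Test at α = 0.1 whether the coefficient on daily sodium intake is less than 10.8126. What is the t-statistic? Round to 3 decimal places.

t = -0.605

H₀: β₁ = 10.8126 vs H₁: β₁ < 10.8126.
t = (β̂₁ − β₁⁰)/SE = (6.2674 − 10.8126) / 7.5114 = -0.605.
df = n − k − 1 = 110 − 4 − 1 = 105.
One-sided p ≈ 0.2732, which is ≥ 0.1, so fail to reject H₀.
The data do not give significant evidence that the true slope on daily sodium intake is below 10.8126 mmHg per unit, holding the other predictors fixed.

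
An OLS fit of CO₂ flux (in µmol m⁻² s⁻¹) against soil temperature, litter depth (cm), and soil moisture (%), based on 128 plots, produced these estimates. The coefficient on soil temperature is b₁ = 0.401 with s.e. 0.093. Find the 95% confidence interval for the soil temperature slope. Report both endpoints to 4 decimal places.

df = n − k − 1 = 128 − 3 − 1 = 124.
t* = t_{0.025, 124} = 1.97928.
Margin = t* × SE = 1.97928 × 0.093 = 0.184073.
CI: 0.401 ± 0.184073 → (0.2169, 0.5851).
With 95% confidence, each one-unit increase in soil temperature is associated with a change of between 0.2169 and 0.5851 µmol m⁻² s⁻¹ in CO₂ flux, holding the other predictors fixed.

(0.2169, 0.5851)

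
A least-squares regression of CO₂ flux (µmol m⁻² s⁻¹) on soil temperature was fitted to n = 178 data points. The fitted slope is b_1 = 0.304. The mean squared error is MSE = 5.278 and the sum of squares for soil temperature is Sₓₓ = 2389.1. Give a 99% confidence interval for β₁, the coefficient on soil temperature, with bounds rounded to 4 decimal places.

(0.1816, 0.4264)

SE(b_1) = √(MSE/Sₓₓ) = √(5.278/2389.1) = 0.0470021.
df = n − 2 = 176.
t* = t_{0.005, 176} = 2.604052.
Margin = t* × SE = 2.604052 × 0.0470021 = 0.122396.
CI: 0.304 ± 0.122396 → (0.1816, 0.4264).
With 99% confidence, each one-unit increase in soil temperature is associated with a change of between 0.1816 and 0.4264 µmol m⁻² s⁻¹ in CO₂ flux.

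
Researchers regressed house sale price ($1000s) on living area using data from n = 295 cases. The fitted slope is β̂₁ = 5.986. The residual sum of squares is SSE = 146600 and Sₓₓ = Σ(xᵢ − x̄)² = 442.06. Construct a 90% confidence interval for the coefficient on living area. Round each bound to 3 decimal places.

(4.231, 7.741)

MSE = SSE/(n − 2) = 146600/293 = 500.341.
SE(β̂₁) = √(MSE/Sₓₓ) = √(500.341/442.06) = 1.06388.
df = n − 2 = 293.
t* = t_{0.05, 293} = 1.650071.
Margin = t* × SE = 1.650071 × 1.06388 = 1.75548.
CI: 5.986 ± 1.75548 → (4.231, 7.741).
With 90% confidence, each one-unit increase in living area is associated with a change of between 4.231 and 7.741 $1000s in house sale price.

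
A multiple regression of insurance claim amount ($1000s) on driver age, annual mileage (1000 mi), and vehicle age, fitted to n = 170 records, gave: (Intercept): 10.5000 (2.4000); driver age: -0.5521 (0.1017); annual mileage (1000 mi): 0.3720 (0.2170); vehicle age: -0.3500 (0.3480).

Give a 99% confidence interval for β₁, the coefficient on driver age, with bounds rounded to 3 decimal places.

(-0.817, -0.287)

Read off: b = -0.5521, SE = 0.1017 for driver age.
df = n − k − 1 = 170 − 3 − 1 = 166.
t* = t_{0.005, 166} = 2.60577.
Margin = t* × SE = 2.60577 × 0.1017 = 0.26501.
CI: -0.5521 ± 0.26501 → (-0.817, -0.287).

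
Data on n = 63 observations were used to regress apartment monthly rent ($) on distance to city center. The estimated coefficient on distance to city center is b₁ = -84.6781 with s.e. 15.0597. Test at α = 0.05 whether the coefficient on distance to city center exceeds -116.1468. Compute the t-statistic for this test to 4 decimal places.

H₀: β₁ = -116.1468 vs H₁: β₁ > -116.1468.
t = (b₁ − β₁⁰)/SE = (-84.6781 − (-116.1468)) / 15.0597 = 2.0896.
df = n − 2 = 63 − 2 = 61.
One-sided p ≈ 0.0204, which is < 0.05, so reject H₀.
There is evidence that the true slope on distance to city center exceeds -116.1468 $ per unit.

t = 2.0896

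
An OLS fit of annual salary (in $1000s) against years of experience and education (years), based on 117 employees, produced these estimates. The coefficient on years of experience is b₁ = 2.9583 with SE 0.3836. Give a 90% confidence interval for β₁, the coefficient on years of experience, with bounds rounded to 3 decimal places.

df = n − k − 1 = 117 − 2 − 1 = 114.
t* = t_{0.05, 114} = 1.65833.
Margin = t* × SE = 1.65833 × 0.3836 = 0.63614.
CI: 2.9583 ± 0.63614 → (2.322, 3.594).
With 90% confidence, each one-unit increase in years of experience is associated with a change of between 2.322 and 3.594 $1000s in annual salary, holding the other predictors fixed.

(2.322, 3.594)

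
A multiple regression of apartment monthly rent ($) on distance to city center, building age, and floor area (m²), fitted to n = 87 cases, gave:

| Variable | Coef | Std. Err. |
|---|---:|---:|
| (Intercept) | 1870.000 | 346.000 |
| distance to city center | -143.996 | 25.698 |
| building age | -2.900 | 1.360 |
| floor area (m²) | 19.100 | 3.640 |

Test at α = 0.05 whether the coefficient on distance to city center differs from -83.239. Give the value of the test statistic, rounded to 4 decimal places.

Read off: b = -143.996, SE = 25.698 for distance to city center.
H₀: β₁ = -83.239 vs H₁: β₁ ≠ -83.239.
t = (-143.996 − (-83.239)) / 25.698 = -2.3643.
df = n − k − 1 = 87 − 3 − 1 = 83.
Two-sided p ≈ 0.0204, which is < 0.05, so reject H₀.
There is evidence that the true slope on distance to city center differs from -83.239 $ per unit, holding the other predictors fixed.

t = -2.3643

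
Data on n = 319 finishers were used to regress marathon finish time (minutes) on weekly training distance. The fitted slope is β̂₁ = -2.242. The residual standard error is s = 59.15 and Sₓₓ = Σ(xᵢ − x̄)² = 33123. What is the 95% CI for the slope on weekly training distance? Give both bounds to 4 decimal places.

SE(β̂₁) = s/√Sₓₓ = 59.15/√33123 = 0.325005.
df = n − 2 = 317.
t* = t_{0.025, 317} = 1.967476.
Margin = t* × SE = 1.967476 × 0.325005 = 0.639439.
CI: -2.242 ± 0.639439 → (-2.8814, -1.6026).
With 95% confidence, each one-unit increase in weekly training distance is associated with a change of between -2.8814 and -1.6026 minutes in marathon finish time.

(-2.8814, -1.6026)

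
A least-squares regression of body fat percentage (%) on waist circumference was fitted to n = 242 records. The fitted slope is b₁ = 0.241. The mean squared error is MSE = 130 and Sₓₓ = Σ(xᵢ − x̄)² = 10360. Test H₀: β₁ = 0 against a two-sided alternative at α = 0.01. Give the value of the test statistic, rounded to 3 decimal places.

t = 2.151

SE(b₁) = √(MSE/Sₓₓ) = √(130/10360) = 0.112019.
t = 0.241 / 0.112019 = 2.151.
df = n − 2 = 240.
Two-sided p ≈ 0.0324, which is ≥ 0.01, so fail to reject H₀.
The data do not give significant evidence of an association between waist circumference and body fat percentage.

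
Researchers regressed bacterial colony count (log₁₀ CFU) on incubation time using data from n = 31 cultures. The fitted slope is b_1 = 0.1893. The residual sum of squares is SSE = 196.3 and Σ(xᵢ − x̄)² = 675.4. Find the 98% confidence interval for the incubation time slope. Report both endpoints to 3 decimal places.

(-0.057, 0.436)

MSE = SSE/(n − 2) = 196.3/29 = 6.76897.
SE(b_1) = √(MSE/Sₓₓ) = √(6.76897/675.4) = 0.100111.
df = n − 2 = 29.
t* = t_{0.01, 29} = 2.462021.
Margin = t* × SE = 2.462021 × 0.100111 = 0.24647.
CI: 0.1893 ± 0.24647 → (-0.057, 0.436).
With 98% confidence, each one-unit increase in incubation time is associated with a change of between -0.057 and 0.436 log₁₀ CFU in bacterial colony count.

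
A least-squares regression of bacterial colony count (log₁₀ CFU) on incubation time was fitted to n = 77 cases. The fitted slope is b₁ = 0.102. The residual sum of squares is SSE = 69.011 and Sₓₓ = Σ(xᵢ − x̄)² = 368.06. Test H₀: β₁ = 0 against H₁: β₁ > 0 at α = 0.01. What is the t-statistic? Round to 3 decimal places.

MSE = SSE/(n − 2) = 69.011/75 = 0.920147.
SE(b₁) = √(MSE/Sₓₓ) = √(0.920147/368.06) = 0.0499999.
t = 0.102 / 0.0499999 = 2.040.
df = n − 2 = 75.
One-sided p ≈ 0.0224, which is ≥ 0.01, so fail to reject H₀.
The data do not give significant evidence that the true slope on incubation time is positive.

t = 2.040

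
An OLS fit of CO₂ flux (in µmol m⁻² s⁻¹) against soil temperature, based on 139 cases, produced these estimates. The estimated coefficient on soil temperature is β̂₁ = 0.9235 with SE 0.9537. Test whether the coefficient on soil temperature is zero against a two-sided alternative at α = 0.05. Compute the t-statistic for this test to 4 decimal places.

H₀: β₁ = 0 vs H₁: β₁ ≠ 0.
t = (β̂₁ − β₁⁰)/SE = 0.9235 / 0.9537 = 0.9683.
df = n − 2 = 139 − 2 = 137.
Two-sided p ≈ 0.3346, which is ≥ 0.05, so fail to reject H₀.
The data do not give significant evidence of an association between soil temperature and CO₂ flux.

t = 0.9683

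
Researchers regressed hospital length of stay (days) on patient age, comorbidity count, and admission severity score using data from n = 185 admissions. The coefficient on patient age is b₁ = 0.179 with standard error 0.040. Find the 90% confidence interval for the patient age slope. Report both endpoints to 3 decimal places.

(0.113, 0.245)

df = n − k − 1 = 185 − 3 − 1 = 181.
t* = t_{0.05, 181} = 1.653316.
Margin = t* × SE = 1.653316 × 0.040 = 0.06613.
CI: 0.179 ± 0.06613 → (0.113, 0.245).
With 90% confidence, each one-unit increase in patient age is associated with a change of between 0.113 and 0.245 days in hospital length of stay, holding the other predictors fixed.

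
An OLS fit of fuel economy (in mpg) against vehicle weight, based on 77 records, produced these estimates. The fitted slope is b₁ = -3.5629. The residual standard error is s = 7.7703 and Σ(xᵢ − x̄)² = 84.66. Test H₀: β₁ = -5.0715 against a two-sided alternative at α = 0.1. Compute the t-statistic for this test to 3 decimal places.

t = 1.786

SE(b₁) = s/√Sₓₓ = 7.7703/√84.66 = 0.844498.
t = (-3.5629 − (-5.0715)) / 0.844498 = 1.786.
df = n − 2 = 75.
Two-sided p ≈ 0.0781, which is < 0.1, so reject H₀.
There is evidence that the true slope on vehicle weight differs from -5.0715 mpg per unit.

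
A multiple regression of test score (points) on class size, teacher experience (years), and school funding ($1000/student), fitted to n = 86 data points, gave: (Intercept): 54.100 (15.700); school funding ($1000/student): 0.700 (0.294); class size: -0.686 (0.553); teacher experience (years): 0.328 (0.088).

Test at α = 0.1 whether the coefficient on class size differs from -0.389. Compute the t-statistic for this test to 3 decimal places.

Read off: b = -0.686, SE = 0.553 for class size.
H₀: β₁ = -0.389 vs H₁: β₁ ≠ -0.389.
t = (-0.686 − (-0.389)) / 0.553 = -0.537.
df = n − k − 1 = 86 − 3 − 1 = 82.
Two-sided p ≈ 0.5927, which is ≥ 0.1, so fail to reject H₀.
The data are consistent with a true slope of -0.389 points per unit of class size, holding the other predictors fixed.

t = -0.537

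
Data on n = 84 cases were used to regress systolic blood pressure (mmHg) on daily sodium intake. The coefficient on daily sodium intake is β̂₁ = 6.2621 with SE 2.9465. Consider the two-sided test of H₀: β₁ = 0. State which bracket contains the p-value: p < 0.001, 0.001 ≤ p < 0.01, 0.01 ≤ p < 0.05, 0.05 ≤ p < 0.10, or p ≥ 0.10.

t = 6.2621 / 2.9465 = 2.125.
df = n − 2 = 84 − 2 = 82.
Two-sided p = 2·P(T_{82} > |t|) ≈ 0.0366.
So 0.01 ≤ p < 0.05.

0.01 ≤ p < 0.05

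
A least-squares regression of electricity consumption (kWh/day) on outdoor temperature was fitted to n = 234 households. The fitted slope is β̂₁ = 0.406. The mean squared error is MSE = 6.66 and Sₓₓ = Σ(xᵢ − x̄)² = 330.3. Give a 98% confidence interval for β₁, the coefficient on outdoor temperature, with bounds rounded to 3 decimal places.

SE(β̂₁) = √(MSE/Sₓₓ) = √(6.66/330.3) = 0.141998.
df = n − 2 = 232.
t* = t_{0.01, 232} = 2.342528.
Margin = t* × SE = 2.342528 × 0.141998 = 0.33263.
CI: 0.406 ± 0.33263 → (0.073, 0.739).
With 98% confidence, each one-unit increase in outdoor temperature is associated with a change of between 0.073 and 0.739 kWh/day in electricity consumption.

(0.073, 0.739)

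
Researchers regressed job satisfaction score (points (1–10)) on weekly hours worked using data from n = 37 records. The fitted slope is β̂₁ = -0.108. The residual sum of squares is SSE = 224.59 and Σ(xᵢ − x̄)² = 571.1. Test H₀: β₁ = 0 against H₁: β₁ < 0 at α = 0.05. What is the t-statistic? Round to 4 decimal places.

MSE = SSE/(n − 2) = 224.59/35 = 6.41686.
SE(β̂₁) = √(MSE/Sₓₓ) = √(6.41686/571.1) = 0.106.
t = -0.108 / 0.106 = -1.0189.
df = n − 2 = 35.
One-sided p ≈ 0.1576, which is ≥ 0.05, so fail to reject H₀.
The data do not give significant evidence that the true slope on weekly hours worked is negative.

t = -1.0189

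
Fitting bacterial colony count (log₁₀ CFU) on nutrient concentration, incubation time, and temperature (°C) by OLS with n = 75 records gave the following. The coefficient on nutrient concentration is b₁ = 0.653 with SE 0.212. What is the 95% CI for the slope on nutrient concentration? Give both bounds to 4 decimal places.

(0.2303, 1.0757)

df = n − k − 1 = 75 − 3 − 1 = 71.
t* = t_{0.025, 71} = 1.993943.
Margin = t* × SE = 1.993943 × 0.212 = 0.422716.
CI: 0.653 ± 0.422716 → (0.2303, 1.0757).
With 95% confidence, each one-unit increase in nutrient concentration is associated with a change of between 0.2303 and 1.0757 log₁₀ CFU in bacterial colony count, holding the other predictors fixed.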